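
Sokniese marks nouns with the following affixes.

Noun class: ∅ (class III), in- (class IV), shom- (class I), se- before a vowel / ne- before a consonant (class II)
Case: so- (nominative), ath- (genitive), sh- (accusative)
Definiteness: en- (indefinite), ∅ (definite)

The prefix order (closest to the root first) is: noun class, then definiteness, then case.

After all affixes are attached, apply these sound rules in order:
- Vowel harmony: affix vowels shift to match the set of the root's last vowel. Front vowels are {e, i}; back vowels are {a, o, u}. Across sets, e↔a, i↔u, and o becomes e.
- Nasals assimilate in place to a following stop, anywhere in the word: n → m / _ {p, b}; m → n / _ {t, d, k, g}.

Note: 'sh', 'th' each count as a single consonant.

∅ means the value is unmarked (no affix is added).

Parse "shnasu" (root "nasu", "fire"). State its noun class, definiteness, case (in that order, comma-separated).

Segment: sh-nasu.
noun class: ∅ → class III.
definiteness: ∅ → definite.
case: sh- → accusative.

class III, definite, accusative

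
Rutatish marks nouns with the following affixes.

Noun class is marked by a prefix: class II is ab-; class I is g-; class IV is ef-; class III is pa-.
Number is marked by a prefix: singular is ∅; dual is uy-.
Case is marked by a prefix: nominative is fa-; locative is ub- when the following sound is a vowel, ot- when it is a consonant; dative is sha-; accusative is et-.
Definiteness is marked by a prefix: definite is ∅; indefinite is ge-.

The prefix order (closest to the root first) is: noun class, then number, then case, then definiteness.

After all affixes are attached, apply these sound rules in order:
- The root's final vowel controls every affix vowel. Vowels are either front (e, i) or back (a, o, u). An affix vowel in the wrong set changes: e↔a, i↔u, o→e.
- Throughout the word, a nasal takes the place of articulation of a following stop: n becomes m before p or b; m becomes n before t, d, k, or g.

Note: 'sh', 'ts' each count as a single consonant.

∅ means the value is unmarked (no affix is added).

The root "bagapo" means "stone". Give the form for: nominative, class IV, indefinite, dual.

Attach noun class class IV ef- → efbagapo.
Attach number dual uy- → uyefbagapo.
Attach case nominative fa- → fauyefbagapo.
Attach definiteness indefinite ge- → gefauyefbagapo.
Apply vowel harmony: gefauyefbagapo → gafauyafbagapo.
Nasal assimilation: no change.

gafauyafbagapo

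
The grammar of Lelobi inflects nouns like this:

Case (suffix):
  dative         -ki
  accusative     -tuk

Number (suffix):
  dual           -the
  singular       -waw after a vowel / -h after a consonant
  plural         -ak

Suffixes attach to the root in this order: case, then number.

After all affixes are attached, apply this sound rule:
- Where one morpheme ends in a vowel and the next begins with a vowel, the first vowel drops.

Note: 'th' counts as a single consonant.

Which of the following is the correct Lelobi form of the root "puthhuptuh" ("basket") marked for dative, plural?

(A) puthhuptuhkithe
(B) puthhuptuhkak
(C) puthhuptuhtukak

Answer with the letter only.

B

Attach case dative -ki → puthhuptuhki.
Attach number plural -ak → puthhuptuhkiak.
Apply vowel deletion: puthhuptuhkiak → puthhuptuhkak.
So the correct form is puthhuptuhkak, option (B).
(A) puthhuptuhkithe is wrong: it uses dual instead of plural for number.
(C) puthhuptuhtukak is wrong: it uses accusative instead of dative for case.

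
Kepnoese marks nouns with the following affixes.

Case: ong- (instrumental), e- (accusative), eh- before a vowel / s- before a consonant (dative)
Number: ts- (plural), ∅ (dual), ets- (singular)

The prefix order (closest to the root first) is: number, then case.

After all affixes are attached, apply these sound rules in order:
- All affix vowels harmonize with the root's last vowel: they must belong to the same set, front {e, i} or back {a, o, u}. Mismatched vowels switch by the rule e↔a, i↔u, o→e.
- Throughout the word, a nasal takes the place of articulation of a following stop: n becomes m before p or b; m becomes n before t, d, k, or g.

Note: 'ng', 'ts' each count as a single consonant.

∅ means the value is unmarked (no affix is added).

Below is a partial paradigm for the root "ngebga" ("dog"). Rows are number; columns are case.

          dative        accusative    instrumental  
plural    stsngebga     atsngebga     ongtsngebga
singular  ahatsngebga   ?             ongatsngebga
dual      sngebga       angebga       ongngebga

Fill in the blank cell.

Attach number singular ets- → etsngebga.
Attach case accusative e- → eetsngebga.
Apply vowel harmony: eetsngebga → aatsngebga.
Nasal assimilation: no change.

aatsngebga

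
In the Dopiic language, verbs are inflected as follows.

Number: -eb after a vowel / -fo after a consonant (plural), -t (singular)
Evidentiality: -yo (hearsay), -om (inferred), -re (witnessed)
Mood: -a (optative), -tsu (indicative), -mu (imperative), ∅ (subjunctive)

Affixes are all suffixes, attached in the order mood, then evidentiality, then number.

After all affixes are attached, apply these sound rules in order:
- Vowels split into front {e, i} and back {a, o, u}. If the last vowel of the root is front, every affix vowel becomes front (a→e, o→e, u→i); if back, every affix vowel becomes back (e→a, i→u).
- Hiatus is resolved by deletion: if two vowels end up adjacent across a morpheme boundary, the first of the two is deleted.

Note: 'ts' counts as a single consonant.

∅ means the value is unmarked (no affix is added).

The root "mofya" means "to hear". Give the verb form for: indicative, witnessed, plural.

mofyatsurab

Attach mood indicative -tsu → mofyatsu.
Attach evidentiality witnessed -re → mofyatsure.
Attach number plural -eb (after vowel 'e') → mofyatsureeb.
Apply vowel harmony: mofyatsureeb → mofyatsuraab.
Apply vowel deletion: mofyatsuraab → mofyatsurab.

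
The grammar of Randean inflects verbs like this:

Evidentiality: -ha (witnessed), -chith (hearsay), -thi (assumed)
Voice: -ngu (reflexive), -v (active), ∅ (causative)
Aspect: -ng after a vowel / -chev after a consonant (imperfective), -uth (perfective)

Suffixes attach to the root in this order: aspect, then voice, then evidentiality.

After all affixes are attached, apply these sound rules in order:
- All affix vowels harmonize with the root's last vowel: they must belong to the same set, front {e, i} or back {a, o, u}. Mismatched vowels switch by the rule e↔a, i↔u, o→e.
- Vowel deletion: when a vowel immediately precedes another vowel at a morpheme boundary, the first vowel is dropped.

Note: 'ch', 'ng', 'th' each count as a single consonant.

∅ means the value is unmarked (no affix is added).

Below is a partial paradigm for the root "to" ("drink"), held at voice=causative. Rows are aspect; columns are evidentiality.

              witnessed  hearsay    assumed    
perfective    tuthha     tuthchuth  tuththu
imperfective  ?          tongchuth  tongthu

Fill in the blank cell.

Attach aspect imperfective -ng (after vowel 'o') → tong.
voice = causative: zero marking, form stays tong.
Attach evidentiality witnessed -ha → tongha.
Vowel harmony: no change.
Vowel deletion: no change.

tongha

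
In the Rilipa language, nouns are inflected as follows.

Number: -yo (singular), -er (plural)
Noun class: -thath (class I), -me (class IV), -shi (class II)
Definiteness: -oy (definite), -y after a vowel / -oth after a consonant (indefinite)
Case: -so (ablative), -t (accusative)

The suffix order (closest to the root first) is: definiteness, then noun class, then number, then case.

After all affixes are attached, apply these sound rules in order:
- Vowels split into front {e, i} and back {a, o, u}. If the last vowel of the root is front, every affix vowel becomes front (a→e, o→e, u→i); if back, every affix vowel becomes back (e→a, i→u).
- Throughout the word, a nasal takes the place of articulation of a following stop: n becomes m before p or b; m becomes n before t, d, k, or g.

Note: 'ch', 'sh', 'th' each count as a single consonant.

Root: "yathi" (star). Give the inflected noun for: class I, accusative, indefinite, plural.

Attach definiteness indefinite -y (after vowel 'i') → yathiy.
Attach noun class class I -thath → yathiythath.
Attach number plural -er → yathiythather.
Attach case accusative -t → yathiythathert.
Apply vowel harmony: yathiythathert → yathiythethert.
Nasal assimilation: no change.

yathiythethert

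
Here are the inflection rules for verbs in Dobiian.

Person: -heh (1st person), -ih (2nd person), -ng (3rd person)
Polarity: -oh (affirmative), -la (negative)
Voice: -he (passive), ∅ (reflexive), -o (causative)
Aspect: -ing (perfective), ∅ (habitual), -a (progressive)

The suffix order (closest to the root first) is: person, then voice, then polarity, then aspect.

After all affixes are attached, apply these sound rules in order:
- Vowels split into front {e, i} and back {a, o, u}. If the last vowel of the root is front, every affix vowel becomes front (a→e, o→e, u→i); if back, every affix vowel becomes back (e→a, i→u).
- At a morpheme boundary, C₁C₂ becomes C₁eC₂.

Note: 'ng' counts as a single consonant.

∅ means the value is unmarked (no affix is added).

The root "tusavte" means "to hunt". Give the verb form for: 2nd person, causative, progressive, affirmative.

tusavteiheehe

Attach person 2nd person -ih → tusavteih.
Attach voice causative -o → tusavteiho.
Attach polarity affirmative -oh → tusavteihooh.
Attach aspect progressive -a → tusavteihooha.
Apply vowel harmony: tusavteihooha → tusavteiheehe.
Epenthesis: no change.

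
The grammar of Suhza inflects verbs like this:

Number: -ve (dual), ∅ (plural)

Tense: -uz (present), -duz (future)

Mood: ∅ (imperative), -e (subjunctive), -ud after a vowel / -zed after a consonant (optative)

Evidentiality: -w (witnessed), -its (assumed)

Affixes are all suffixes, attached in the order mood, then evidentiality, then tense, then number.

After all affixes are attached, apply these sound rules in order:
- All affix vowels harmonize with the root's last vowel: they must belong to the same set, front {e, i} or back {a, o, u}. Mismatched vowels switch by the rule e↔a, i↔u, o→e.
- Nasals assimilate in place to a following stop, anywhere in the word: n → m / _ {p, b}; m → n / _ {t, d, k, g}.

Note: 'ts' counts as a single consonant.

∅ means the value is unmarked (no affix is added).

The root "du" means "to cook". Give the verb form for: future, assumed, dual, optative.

Attach mood optative -ud (after vowel 'u') → duud.
Attach evidentiality assumed -its → duudits.
Attach tense future -duz → duuditsduz.
Attach number dual -ve → duuditsduzve.
Apply vowel harmony: duuditsduzve → duudutsduzva.
Nasal assimilation: no change.

duudutsduzva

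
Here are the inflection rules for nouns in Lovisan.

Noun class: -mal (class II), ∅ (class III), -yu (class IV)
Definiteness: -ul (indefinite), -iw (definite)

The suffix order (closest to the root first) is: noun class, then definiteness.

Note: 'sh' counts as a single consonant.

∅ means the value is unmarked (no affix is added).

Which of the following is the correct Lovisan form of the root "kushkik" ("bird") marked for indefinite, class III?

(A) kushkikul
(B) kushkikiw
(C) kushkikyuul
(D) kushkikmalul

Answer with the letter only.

noun class = class III: zero marking, form stays kushkik.
Attach definiteness indefinite -ul → kushkikul.
So the correct form is kushkikul, option (A).
(D) kushkikmalul is wrong: it uses class II instead of class III for noun class.
(C) kushkikyuul is wrong: it uses class IV instead of class III for noun class.
(B) kushkikiw is wrong: it uses definite instead of indefinite for definiteness.

A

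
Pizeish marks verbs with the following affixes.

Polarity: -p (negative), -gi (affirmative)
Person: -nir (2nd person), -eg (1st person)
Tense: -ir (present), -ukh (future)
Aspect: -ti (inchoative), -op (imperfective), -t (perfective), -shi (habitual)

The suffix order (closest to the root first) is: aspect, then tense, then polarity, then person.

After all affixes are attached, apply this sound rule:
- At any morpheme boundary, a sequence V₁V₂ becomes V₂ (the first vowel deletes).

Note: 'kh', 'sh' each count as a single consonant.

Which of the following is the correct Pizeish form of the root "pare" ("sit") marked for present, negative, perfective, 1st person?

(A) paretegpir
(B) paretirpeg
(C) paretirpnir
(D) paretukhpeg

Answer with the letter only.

Attach aspect perfective -t → paret.
Attach tense present -ir → paretir.
Attach polarity negative -p → paretirp.
Attach person 1st person -eg → paretirpeg.
Vowel deletion: no change.
So the correct form is paretirpeg, option (B).
(A) paretegpir is wrong: it has the affixes in the wrong order.
(C) paretirpnir is wrong: it uses 2nd person instead of 1st person for person.
(D) paretukhpeg is wrong: it uses future instead of present for tense.

B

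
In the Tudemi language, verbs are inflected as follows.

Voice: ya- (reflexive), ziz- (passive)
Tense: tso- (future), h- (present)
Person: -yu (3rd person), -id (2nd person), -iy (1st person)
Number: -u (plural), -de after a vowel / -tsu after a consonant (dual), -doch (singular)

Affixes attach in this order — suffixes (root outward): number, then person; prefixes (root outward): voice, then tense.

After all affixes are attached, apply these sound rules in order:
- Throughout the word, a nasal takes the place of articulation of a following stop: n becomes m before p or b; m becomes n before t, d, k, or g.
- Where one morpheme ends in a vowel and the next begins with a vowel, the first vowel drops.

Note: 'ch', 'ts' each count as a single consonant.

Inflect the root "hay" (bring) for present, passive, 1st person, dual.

hzizhaytsiy

Attach number dual -tsu (after consonant 'y') → haytsu.
Attach voice passive ziz- → zizhaytsu.
Attach tense present h- → hzizhaytsu.
Attach person 1st person -iy → hzizhaytsuiy.
Nasal assimilation: no change.
Apply vowel deletion: hzizhaytsuiy → hzizhaytsiy.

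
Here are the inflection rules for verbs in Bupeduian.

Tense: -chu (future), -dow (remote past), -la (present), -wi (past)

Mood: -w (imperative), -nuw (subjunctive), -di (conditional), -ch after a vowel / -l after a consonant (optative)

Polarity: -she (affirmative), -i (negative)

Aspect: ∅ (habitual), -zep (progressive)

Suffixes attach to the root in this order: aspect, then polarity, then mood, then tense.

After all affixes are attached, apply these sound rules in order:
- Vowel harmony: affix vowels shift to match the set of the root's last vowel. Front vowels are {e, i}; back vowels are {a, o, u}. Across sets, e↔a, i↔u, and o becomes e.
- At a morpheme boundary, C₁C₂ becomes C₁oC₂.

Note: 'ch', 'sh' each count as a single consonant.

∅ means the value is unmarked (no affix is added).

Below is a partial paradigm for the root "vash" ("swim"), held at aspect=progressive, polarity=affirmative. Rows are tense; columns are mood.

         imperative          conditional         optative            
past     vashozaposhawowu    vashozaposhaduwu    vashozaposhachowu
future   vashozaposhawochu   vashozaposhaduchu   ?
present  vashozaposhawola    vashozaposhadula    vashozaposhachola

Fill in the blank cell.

vashozaposhachochu

Attach aspect progressive -zep → vashzep.
Attach polarity affirmative -she → vashzepshe.
Attach mood optative -ch (after vowel 'e') → vashzepshech.
Attach tense future -chu → vashzepshechchu.
Apply vowel harmony: vashzepshechchu → vashzapshachchu.
Apply epenthesis: vashzapshachchu → vashozaposhachochu.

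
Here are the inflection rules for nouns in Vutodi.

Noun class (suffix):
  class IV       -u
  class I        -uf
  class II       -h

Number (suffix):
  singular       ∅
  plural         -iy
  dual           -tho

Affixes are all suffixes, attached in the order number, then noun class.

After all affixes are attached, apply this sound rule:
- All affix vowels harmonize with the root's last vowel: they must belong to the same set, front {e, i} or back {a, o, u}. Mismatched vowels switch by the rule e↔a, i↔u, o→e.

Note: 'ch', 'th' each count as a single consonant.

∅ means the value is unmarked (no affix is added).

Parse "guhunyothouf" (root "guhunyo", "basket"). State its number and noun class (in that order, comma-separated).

dual, class I

Segment: guhunyo-tho-uf.
number: -tho → dual.
noun class: -uf → class I.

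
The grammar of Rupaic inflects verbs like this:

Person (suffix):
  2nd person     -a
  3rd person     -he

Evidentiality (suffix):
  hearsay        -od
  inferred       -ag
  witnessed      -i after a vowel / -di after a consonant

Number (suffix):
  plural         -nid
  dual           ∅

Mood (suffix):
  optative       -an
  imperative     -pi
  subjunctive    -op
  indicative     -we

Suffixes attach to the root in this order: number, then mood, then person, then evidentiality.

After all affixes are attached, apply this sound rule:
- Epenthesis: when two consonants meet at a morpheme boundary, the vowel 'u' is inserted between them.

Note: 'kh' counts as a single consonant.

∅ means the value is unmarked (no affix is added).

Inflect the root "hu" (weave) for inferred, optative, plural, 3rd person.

hunidanuheag

Attach number plural -nid → hunid.
Attach mood optative -an → hunidan.
Attach person 3rd person -he → hunidanhe.
Attach evidentiality inferred -ag → hunidanheag.
Apply epenthesis: hunidanheag → hunidanuheag.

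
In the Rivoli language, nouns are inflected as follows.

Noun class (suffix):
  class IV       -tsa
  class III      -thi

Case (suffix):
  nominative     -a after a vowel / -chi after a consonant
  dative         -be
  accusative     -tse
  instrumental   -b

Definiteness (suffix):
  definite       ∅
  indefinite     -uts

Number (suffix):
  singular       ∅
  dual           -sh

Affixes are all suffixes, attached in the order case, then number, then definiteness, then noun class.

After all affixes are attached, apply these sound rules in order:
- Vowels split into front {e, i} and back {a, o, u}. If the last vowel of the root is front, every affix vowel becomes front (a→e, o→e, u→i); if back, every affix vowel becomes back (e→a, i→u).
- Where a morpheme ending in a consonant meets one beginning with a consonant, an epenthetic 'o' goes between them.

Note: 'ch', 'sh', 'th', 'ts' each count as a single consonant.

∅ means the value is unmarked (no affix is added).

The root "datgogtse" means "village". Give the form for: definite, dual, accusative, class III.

Attach case accusative -tse → datgogtsetse.
Attach number dual -sh → datgogtsetsesh.
definiteness = definite: zero marking, form stays datgogtsetsesh.
Attach noun class class III -thi → datgogtsetseshthi.
Vowel harmony: no change.
Apply epenthesis: datgogtsetseshthi → datgogtsetseshothi.

datgogtsetseshothi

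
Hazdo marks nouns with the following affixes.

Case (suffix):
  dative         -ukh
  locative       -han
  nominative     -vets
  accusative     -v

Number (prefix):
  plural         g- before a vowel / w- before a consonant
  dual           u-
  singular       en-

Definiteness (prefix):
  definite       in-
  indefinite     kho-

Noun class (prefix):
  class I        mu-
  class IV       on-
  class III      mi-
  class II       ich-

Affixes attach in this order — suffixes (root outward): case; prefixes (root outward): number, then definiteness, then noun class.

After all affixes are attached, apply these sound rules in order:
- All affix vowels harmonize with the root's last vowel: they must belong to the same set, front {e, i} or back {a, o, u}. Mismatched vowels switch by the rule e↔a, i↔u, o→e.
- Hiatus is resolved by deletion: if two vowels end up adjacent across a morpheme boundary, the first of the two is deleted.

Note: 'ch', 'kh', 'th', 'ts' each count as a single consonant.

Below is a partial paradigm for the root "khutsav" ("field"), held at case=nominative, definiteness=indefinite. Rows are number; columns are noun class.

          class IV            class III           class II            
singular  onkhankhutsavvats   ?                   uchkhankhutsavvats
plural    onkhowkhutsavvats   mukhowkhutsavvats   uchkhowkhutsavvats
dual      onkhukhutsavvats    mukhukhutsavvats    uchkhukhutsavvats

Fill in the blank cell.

mukhankhutsavvats

Attach case nominative -vets → khutsavvets.
Attach number singular en- → enkhutsavvets.
Attach definiteness indefinite kho- → khoenkhutsavvets.
Attach noun class class III mi- → mikhoenkhutsavvets.
Apply vowel harmony: mikhoenkhutsavvets → mukhoankhutsavvats.
Apply vowel deletion: mukhoankhutsavvats → mukhankhutsavvats.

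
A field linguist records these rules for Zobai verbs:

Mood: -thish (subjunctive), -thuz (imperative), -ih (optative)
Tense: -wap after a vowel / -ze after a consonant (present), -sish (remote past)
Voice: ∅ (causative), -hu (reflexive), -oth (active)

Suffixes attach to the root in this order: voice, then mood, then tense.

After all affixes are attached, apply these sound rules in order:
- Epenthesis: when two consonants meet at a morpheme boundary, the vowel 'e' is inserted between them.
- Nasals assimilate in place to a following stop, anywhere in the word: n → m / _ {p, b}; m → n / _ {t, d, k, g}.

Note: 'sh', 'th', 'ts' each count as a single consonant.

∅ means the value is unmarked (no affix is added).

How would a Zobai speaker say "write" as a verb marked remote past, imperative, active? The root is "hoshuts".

hoshutsothethuzesish

Attach voice active -oth → hoshutsoth.
Attach mood imperative -thuz → hoshutsoththuz.
Attach tense remote past -sish → hoshutsoththuzsish.
Apply epenthesis: hoshutsoththuzsish → hoshutsothethuzesish.
Nasal assimilation: no change.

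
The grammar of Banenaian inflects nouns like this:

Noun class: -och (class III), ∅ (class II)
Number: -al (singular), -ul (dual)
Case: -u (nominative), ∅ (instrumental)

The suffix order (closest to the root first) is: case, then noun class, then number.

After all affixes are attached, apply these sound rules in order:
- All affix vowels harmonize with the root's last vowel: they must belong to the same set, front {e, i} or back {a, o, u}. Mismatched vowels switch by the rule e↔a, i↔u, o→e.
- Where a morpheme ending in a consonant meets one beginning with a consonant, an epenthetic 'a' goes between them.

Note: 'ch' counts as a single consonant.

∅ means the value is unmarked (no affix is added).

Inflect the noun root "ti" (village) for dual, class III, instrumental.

case = instrumental: zero marking, form stays ti.
Attach noun class class III -och → tioch.
Attach number dual -ul → tiochul.
Apply vowel harmony: tiochul → tiechil.
Epenthesis: no change.

tiechil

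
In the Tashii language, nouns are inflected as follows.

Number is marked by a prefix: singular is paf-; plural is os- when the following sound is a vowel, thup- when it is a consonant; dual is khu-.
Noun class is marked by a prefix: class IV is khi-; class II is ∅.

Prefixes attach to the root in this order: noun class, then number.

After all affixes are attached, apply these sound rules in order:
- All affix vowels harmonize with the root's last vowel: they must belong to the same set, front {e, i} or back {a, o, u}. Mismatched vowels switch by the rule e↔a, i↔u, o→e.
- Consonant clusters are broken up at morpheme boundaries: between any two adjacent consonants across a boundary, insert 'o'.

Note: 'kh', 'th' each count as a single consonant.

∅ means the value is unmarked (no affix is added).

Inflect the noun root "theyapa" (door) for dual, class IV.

khukhutheyapa

Attach noun class class IV khi- → khitheyapa.
Attach number dual khu- → khukhitheyapa.
Apply vowel harmony: khukhitheyapa → khukhutheyapa.
Epenthesis: no change.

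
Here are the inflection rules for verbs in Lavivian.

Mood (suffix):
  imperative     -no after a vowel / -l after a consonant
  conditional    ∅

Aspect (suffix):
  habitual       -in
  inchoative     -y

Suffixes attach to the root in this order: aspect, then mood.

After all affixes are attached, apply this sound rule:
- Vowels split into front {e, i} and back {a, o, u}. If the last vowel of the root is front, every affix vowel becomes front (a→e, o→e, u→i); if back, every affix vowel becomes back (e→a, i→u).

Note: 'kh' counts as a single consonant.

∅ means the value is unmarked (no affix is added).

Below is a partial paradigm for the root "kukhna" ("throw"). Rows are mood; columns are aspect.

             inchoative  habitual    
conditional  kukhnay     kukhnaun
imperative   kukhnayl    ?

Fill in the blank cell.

kukhnaunl

Attach aspect habitual -in → kukhnain.
Attach mood imperative -l (after consonant 'n') → kukhnainl.
Apply vowel harmony: kukhnainl → kukhnaunl.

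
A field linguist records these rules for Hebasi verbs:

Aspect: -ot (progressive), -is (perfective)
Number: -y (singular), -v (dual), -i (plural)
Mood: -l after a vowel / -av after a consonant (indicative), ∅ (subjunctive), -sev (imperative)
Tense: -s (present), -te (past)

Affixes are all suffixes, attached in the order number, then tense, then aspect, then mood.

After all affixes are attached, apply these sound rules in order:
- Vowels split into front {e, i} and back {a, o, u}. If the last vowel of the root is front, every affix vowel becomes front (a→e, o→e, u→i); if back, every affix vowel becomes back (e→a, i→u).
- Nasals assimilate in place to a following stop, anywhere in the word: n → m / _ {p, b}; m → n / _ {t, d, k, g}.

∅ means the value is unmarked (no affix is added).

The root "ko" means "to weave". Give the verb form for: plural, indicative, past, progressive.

Attach number plural -i → koi.
Attach tense past -te → koite.
Attach aspect progressive -ot → koiteot.
Attach mood indicative -av (after consonant 't') → koiteotav.
Apply vowel harmony: koiteotav → koutaotav.
Nasal assimilation: no change.

koutaotav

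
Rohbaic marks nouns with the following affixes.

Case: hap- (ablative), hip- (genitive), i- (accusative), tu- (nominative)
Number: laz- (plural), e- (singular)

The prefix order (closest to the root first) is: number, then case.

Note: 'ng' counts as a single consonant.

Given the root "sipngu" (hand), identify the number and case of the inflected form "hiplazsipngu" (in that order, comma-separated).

plural, genitive

Segment: hip-laz-sipngu.
number: laz- → plural.
case: hip- → genitive.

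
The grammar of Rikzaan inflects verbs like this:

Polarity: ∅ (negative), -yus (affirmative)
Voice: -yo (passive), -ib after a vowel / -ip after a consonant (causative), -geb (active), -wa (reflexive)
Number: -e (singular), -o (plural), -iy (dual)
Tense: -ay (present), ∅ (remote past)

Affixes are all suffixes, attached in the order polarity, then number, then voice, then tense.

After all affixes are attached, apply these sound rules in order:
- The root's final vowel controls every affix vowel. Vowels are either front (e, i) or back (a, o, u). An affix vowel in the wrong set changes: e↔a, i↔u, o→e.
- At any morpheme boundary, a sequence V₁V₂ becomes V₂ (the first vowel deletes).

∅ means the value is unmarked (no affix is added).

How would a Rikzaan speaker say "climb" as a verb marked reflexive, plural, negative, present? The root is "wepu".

wepoway

polarity = negative: zero marking, form stays wepu.
Attach number plural -o → wepuo.
Attach voice reflexive -wa → wepuowa.
Attach tense present -ay → wepuowaay.
Vowel harmony: no change.
Apply vowel deletion: wepuowaay → wepoway.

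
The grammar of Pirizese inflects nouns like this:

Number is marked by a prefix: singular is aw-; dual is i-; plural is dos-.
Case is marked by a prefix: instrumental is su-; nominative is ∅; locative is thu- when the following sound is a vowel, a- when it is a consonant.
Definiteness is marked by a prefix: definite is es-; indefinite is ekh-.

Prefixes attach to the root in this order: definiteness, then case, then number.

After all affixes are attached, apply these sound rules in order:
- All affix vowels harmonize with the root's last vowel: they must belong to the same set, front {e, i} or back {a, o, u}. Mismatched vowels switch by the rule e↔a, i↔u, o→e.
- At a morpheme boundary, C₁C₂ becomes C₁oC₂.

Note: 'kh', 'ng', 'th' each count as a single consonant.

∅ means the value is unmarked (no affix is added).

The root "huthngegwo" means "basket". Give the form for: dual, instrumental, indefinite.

usuakhohuthngegwo

Attach definiteness indefinite ekh- → ekhhuthngegwo.
Attach case instrumental su- → suekhhuthngegwo.
Attach number dual i- → isuekhhuthngegwo.
Apply vowel harmony: isuekhhuthngegwo → usuakhhuthngegwo.
Apply epenthesis: usuakhhuthngegwo → usuakhohuthngegwo.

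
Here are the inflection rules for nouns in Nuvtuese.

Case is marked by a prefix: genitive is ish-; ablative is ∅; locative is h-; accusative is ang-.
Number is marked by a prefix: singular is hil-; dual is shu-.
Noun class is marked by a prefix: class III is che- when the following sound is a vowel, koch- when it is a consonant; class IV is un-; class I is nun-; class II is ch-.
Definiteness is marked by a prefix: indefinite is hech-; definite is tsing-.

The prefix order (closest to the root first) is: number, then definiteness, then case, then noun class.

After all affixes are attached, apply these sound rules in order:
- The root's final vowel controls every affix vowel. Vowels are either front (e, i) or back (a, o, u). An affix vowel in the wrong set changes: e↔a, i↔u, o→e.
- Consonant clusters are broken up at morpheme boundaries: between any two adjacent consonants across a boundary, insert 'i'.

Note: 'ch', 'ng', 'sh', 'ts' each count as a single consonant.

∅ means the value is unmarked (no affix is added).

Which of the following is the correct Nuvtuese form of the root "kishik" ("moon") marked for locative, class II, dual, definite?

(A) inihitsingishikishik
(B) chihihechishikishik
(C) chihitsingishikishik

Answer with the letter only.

Attach number dual shu- → shukishik.
Attach definiteness definite tsing- → tsingshukishik.
Attach case locative h- → htsingshukishik.
Attach noun class class II ch- → chhtsingshukishik.
Apply vowel harmony: chhtsingshukishik → chhtsingshikishik.
Apply epenthesis: chhtsingshikishik → chihitsingishikishik.
So the correct form is chihitsingishikishik, option (C).
(B) chihihechishikishik is wrong: it uses indefinite instead of definite for definiteness.
(A) inihitsingishikishik is wrong: it uses class IV instead of class II for noun class.

C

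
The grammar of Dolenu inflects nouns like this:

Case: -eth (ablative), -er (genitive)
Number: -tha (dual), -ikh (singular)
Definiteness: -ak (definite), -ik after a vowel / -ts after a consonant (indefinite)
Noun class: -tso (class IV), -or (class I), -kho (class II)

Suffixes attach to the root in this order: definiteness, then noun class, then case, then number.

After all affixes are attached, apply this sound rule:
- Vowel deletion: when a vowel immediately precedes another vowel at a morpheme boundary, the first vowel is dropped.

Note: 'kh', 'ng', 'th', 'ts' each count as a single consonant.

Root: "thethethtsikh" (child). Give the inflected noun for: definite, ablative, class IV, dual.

thethethtsikhaktseththa

Attach definiteness definite -ak → thethethtsikhak.
Attach noun class class IV -tso → thethethtsikhaktso.
Attach case ablative -eth → thethethtsikhaktsoeth.
Attach number dual -tha → thethethtsikhaktsoeththa.
Apply vowel deletion: thethethtsikhaktsoeththa → thethethtsikhaktseththa.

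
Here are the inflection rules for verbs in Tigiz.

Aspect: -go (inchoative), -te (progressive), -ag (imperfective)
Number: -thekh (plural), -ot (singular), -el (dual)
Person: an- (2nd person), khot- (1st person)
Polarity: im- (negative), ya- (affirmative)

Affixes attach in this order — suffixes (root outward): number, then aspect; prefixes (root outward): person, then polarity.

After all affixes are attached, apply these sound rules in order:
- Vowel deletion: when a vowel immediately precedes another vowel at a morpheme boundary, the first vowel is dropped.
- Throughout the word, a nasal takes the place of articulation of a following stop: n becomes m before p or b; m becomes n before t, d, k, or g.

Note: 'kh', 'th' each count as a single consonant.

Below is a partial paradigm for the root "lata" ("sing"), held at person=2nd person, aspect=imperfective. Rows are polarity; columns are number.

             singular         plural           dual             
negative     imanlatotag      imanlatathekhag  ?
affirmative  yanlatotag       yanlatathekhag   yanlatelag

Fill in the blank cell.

Attach number dual -el → latael.
Attach person 2nd person an- → anlatael.
Attach aspect imperfective -ag → anlataelag.
Attach polarity negative im- → imanlataelag.
Apply vowel deletion: imanlataelag → imanlatelag.
Nasal assimilation: no change.

imanlatelag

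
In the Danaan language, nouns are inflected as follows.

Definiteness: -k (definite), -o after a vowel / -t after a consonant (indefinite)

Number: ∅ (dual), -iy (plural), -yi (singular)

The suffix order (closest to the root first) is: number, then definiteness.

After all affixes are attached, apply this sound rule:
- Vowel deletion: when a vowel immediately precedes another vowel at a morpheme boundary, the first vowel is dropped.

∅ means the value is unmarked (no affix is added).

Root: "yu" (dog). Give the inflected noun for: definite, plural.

yiyk

Attach number plural -iy → yuiy.
Attach definiteness definite -k → yuiyk.
Apply vowel deletion: yuiyk → yiyk.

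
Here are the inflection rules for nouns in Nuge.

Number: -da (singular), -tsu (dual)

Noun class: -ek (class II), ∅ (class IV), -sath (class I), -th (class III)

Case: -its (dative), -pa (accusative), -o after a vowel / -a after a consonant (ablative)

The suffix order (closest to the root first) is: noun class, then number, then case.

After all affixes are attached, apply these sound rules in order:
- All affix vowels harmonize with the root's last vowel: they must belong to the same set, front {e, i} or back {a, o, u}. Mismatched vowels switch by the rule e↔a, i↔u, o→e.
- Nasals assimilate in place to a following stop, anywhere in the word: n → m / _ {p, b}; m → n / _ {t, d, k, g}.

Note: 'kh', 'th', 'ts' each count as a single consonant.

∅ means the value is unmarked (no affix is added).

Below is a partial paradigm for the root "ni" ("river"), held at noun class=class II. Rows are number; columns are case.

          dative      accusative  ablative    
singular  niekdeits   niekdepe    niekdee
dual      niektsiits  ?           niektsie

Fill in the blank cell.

niektsipe

Attach noun class class II -ek → niek.
Attach number dual -tsu → niektsu.
Attach case accusative -pa → niektsupa.
Apply vowel harmony: niektsupa → niektsipe.
Nasal assimilation: no change.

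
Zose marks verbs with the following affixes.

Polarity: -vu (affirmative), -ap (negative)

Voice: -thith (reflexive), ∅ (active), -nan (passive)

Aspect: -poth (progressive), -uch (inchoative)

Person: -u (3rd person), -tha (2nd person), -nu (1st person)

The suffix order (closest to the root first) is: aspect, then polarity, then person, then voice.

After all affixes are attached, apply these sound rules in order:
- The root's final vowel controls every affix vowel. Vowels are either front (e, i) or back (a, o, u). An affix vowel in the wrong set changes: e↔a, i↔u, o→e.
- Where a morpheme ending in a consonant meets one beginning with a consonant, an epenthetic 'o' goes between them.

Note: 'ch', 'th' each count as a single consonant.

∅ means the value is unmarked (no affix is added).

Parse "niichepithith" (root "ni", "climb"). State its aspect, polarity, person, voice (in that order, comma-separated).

Segment: ni-uch-ap-u-thith.
aspect: -uch → inchoative.
polarity: -ap → negative.
person: -u → 3rd person.
voice: -thith → reflexive.

inchoative, negative, 3rd person, reflexive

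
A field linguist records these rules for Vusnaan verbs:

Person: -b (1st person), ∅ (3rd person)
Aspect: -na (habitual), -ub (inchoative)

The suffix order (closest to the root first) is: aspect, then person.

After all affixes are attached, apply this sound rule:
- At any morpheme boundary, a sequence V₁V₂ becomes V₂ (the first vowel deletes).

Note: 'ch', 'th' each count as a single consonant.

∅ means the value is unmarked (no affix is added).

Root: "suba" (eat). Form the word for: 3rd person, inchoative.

subub

Attach aspect inchoative -ub → subaub.
person = 3rd person: zero marking, form stays subaub.
Apply vowel deletion: subaub → subub.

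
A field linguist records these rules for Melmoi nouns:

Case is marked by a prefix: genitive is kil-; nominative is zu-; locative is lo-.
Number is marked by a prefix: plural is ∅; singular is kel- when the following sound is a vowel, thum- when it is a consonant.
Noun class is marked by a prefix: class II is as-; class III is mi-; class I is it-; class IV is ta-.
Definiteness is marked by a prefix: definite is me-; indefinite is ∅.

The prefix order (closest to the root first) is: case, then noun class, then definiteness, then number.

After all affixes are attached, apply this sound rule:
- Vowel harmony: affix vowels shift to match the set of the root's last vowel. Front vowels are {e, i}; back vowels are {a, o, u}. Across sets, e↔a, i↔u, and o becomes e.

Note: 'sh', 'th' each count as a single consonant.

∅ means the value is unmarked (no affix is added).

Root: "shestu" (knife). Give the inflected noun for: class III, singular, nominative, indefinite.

Attach case nominative zu- → zushestu.
Attach noun class class III mi- → mizushestu.
definiteness = indefinite: zero marking, form stays mizushestu.
Attach number singular thum- (before consonant 'm') → thummizushestu.
Apply vowel harmony: thummizushestu → thummuzushestu.

thummuzushestu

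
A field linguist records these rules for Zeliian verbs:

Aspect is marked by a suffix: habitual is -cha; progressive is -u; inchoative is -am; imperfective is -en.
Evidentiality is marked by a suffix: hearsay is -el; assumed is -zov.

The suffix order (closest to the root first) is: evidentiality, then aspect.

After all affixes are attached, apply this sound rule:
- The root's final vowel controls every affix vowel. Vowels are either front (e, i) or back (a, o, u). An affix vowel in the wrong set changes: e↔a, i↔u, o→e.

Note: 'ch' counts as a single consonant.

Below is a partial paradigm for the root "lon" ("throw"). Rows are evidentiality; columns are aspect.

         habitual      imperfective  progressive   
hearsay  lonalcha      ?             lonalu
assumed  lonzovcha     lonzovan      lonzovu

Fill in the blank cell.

lonalan

Attach evidentiality hearsay -el → lonel.
Attach aspect imperfective -en → lonelen.
Apply vowel harmony: lonelen → lonalan.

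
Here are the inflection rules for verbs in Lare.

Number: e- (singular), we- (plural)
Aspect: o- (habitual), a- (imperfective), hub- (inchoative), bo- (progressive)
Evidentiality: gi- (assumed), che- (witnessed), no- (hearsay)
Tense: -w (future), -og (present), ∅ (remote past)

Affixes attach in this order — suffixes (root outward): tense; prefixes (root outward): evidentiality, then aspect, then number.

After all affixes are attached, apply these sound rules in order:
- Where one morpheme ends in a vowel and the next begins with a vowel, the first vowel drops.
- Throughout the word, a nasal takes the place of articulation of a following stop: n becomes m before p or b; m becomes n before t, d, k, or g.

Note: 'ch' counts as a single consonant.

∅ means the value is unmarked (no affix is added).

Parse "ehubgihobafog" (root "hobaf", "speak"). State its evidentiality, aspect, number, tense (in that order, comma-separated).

Segment: e-hub-gi-hobaf-og.
evidentiality: gi- → assumed.
aspect: hub- → inchoative.
number: e- → singular.
tense: -og → present.

assumed, inchoative, singular, present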